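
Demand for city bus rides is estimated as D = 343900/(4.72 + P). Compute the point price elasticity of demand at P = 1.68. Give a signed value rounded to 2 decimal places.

dD/dP = −343900/(4.72 + P)² = -8396. At P = 1.68, D = 53734.4.
Ed = (dD/dP)·(P/D) = (-8396) × (1.68/53734.4) = -0.2625

-0.26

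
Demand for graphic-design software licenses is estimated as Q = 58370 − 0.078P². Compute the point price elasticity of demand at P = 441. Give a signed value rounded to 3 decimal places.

dQ/dP = −2·0.078·P = -68.796. At P = 441, Q = 43200.482.
Ed = (dQ/dP)·(P/Q) = (-68.796) × (441/43200.482) = -0.70228…

-0.702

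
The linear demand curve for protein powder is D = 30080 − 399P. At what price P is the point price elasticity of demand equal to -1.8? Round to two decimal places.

Ed = −399P/(30080 − 399P). Set this equal to -1.8:
399P = 1.8·(30080 − 399P) ⇒ 399P(1 + 1.8) = 1.8·30080
P = 1.8·30080 / (399·2.8) = 48.4640…

48.46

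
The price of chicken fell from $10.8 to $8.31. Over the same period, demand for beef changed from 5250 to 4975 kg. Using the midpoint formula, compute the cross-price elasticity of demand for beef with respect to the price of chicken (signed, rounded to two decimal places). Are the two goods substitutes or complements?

0.21; substitutes

%ΔQ_{beef} = (4975 − 5250)/avg = -275/5112.5 = -0.053789…
%ΔP_{chicken} = (8.31 − 10.8)/avg = -2.49/9.555 = -0.260596…
E_cross = (-275/5112.5) / (-2.49/9.555) = 0.2064…
E_cross > 0 ⇒ the goods are substitutes.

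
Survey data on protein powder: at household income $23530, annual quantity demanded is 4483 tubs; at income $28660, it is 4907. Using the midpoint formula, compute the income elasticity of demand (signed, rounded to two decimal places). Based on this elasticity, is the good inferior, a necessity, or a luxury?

%ΔQ = (4907 − 4483)/[( 4483 + 4907)/2] = 424/4695 = 0.090308…
%ΔIncome = (28660 − 23530)/[( 23530 + 28660)/2] = 5130/26095 = 0.196589…
E_income = (424/4695) / (5130/26095) = 0.4593…
0 < E_income < 1 ⇒ normal good, necessity.

0.46; necessity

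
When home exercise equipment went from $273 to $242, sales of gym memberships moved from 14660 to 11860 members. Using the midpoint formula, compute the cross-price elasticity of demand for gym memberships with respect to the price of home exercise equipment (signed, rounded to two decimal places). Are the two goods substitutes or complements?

%ΔQ_{gym memberships} = (11860 − 14660)/avg = -2800/13260 = -0.211161…
%ΔP_{home exercise equipment} = (242 − 273)/avg = -31/257.5 = -0.120388…
E_cross = (-2800/13260) / (-31/257.5) = 1.7540…
E_cross > 0 ⇒ the goods are substitutes.

1.75; substitutes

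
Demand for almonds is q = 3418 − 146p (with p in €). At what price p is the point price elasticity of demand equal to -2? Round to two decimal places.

Ed = −146p/(3418 − 146p). Set this equal to -2:
146p = 2·(3418 − 146p) ⇒ 146p(1 + 2) = 2·3418
p = 2·3418 / (146·3) = 15.6073…

15.61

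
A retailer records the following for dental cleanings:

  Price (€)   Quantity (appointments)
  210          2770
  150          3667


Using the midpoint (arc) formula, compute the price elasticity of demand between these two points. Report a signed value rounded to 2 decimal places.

%ΔQ = (3667 − 2770) / [(2770 + 3667)/2] = 897/3218.5 = 0.278701…
%ΔP = (150 − 210) / [(210 + 150)/2] = -60/180 = -0.333333…
Arc Ed = %ΔQ / %ΔP = (897/3218.5) / (-60/180) = -0.8361…

-0.84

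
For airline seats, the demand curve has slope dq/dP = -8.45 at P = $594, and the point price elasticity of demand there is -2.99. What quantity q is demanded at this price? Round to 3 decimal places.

Ed = (dq/dP)·(P/q) ⇒ q = (dq/dP)·P/Ed = (-8.45)·594/(-2.99) = 1678.69565…

1678.696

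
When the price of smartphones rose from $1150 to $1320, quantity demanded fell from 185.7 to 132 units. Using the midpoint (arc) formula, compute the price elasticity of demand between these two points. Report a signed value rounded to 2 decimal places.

-2.46

%ΔQ = (132 − 185.7) / [(185.7 + 132)/2] = -53.7/158.85 = -0.338054…
%ΔP = (1320 − 1150) / [(1150 + 1320)/2] = 170/1235 = 0.137651…
Arc Ed = %ΔQ / %ΔP = (-53.7/158.85) / (170/1235) = -2.4558…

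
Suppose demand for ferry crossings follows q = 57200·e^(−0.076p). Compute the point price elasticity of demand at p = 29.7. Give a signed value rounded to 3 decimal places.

dq/dp = −0.076·q = -454.904. At p = 29.7, q = 5985.58.
Ed = (dq/dp)·(p/q) = (-454.904) × (29.7/5985.58) = -2.2572

-2.257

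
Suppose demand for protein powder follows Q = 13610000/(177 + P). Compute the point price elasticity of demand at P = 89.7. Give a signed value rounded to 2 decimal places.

dQ/dP = −13610000/(177 + P)² = -191.343. At P = 89.7, Q = 51031.1.
Ed = (dQ/dP)·(P/Q) = (-191.343) × (89.7/51031.1) = -0.3363…

-0.34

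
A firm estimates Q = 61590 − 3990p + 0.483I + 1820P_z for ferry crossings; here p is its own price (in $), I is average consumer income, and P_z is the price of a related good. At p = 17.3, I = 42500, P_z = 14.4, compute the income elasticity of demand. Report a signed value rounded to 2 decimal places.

0.52

At the given values, Q = 61590 − 3990(17.3) + 0.483(42500) + 1820(14.4) = 39298.5.
∂Q/∂I = 0.483.
E = (0.483) × (42500/39298.5) = 0.5223…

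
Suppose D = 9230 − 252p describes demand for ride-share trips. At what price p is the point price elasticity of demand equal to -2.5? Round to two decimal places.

Ed = −252p/(9230 − 252p). Set this equal to -2.5:
252p = 2.5·(9230 − 252p) ⇒ 252p(1 + 2.5) = 2.5·9230
p = 2.5·9230 / (252·3.5) = 26.1621…

26.16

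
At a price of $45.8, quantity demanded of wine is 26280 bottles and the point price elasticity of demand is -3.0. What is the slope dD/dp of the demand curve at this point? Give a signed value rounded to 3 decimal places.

-1721.397

Ed = (dD/dp)·(p/D) ⇒ dD/dp = Ed·D/p = (-3.0)·26280/45.8 = -1721.39737…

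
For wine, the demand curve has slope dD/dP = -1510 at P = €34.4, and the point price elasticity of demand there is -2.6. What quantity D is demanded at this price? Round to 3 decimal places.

Ed = (dD/dP)·(P/D) ⇒ D = (dD/dP)·P/Ed = (-1510)·34.4/(-2.6) = 19978.46153…

19978.462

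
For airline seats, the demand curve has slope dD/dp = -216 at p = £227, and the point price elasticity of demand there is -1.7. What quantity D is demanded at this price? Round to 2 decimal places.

28842.35

Ed = (dD/dp)·(p/D) ⇒ D = (dD/dp)·p/Ed = (-216)·227/(-1.7) = 28842.3529…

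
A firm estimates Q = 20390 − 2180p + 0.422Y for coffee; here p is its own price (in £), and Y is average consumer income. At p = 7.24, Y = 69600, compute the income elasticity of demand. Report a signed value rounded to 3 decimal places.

At the given values, Q = 20390 − 2180(7.24) + 0.422(69600) = 33978.
∂Q/∂Y = 0.422.
E = (0.422) × (69600/33978) = 0.86441…

0.864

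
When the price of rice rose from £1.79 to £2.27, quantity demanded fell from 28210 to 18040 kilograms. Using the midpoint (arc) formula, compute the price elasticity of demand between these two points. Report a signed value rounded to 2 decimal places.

%ΔQ = (18040 − 28210) / [(28210 + 18040)/2] = -10170/23125 = -0.439783…
%ΔP = (2.27 − 1.79) / [(1.79 + 2.27)/2] = 0.48/2.03 = 0.236453…
Arc Ed = %ΔQ / %ΔP = (-10170/23125) / (0.48/2.03) = -1.8599…

-1.86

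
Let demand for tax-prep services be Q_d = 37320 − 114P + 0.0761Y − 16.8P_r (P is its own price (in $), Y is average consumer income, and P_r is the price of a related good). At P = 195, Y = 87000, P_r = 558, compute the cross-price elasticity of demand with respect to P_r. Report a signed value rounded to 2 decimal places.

At the given values, Q_d = 37320 − 114(195) + 0.0761(87000) − 16.8(558) = 12336.3.
∂Q_d/∂P_r = -16.8.
E = (-16.8) × (558/12336.3) = -0.7599…

-0.76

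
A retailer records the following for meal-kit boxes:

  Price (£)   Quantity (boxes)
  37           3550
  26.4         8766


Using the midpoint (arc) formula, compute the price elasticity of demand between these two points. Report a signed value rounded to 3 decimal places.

%ΔQ = (8766 − 3550) / [(3550 + 8766)/2] = 5216/6158 = 0.847028…
%ΔP = (26.4 − 37) / [(37 + 26.4)/2] = -10.6/31.7 = -0.334384…
Arc Ed = %ΔQ / %ΔP = (5216/6158) / (-10.6/31.7) = -2.53309…

-2.533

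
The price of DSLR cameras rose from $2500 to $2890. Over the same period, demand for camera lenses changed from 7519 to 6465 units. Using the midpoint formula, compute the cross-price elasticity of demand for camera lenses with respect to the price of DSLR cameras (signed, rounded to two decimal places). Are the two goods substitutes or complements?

%ΔQ_{camera lenses} = (6465 − 7519)/avg = -1054/6992 = -0.150743…
%ΔP_{DSLR cameras} = (2890 − 2500)/avg = 390/2695 = 0.144712…
E_cross = (-1054/6992) / (390/2695) = -1.0416…
E_cross < 0 ⇒ the goods are complements.

-1.04; complements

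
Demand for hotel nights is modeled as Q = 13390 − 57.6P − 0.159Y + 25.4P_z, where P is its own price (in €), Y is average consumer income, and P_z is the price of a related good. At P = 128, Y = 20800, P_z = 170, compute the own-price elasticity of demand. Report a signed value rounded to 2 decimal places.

At the given values, Q = 13390 − 57.6(128) − 0.159(20800) + 25.4(170) = 7028.
∂Q/∂P = −57.6.
E = (-57.6) × (128/7028) = -1.0490…

-1.05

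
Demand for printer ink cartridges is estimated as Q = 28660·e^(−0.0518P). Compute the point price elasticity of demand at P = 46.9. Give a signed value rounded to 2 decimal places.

dQ/dP = −0.0518·Q = -130.774. At P = 46.9, Q = 2524.6.
Ed = (dQ/dP)·(P/Q) = (-130.774) × (46.9/2524.6) = -2.4294…

-2.43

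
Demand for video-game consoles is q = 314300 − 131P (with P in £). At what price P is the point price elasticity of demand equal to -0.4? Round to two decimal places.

685.50

Ed = −131P/(314300 − 131P). Set this equal to -0.4:
131P = 0.4·(314300 − 131P) ⇒ 131P(1 + 0.4) = 0.4·314300
P = 0.4·314300 / (131·1.4) = 685.4961…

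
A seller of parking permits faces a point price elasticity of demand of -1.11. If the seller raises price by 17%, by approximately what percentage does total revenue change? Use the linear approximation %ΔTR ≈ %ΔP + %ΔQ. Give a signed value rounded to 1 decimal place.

%ΔQ ≈ Ed × %ΔP = (-1.11) × (+17%) = -18.8700%
%ΔTR ≈ %ΔP + %ΔQ = (+17%) + (-18.8700%) = -1.8700%

-1.9%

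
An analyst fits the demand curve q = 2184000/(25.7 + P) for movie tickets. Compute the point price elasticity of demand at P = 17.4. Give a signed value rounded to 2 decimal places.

dq/dP = −2184000/(25.7 + P)² = -1175.7. At P = 17.4, q = 50672.9.
Ed = (dq/dP)·(P/q) = (-1175.7) × (17.4/50672.9) = -0.4037…

-0.40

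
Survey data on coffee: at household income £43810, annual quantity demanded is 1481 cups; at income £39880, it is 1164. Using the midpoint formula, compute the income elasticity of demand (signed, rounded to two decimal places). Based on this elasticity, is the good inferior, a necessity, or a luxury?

%ΔQ = (1164 − 1481)/[( 1481 + 1164)/2] = -317/1322.5 = -0.239697…
%ΔIncome = (39880 − 43810)/[( 43810 + 39880)/2] = -3930/41845 = -0.093918…
E_income = (-317/1322.5) / (-3930/41845) = 2.5521…
E_income > 1 ⇒ normal good, luxury.

2.55; luxury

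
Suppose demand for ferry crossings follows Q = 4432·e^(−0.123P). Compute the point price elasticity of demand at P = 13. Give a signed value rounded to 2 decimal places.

-1.60

dQ/dP = −0.123·Q = -110.171. At P = 13, Q = 895.701.
Ed = (dQ/dP)·(P/Q) = (-110.171) × (13/895.701) = -1.599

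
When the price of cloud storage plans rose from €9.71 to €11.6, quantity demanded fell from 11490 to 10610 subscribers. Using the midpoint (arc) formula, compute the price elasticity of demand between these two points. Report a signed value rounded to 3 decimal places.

%ΔQ = (10610 − 11490) / [(11490 + 10610)/2] = -880/11050 = -0.079638…
%ΔP = (11.6 − 9.71) / [(9.71 + 11.6)/2] = 1.89/10.655 = 0.177381…
Arc Ed = %ΔQ / %ΔP = (-880/11050) / (1.89/10.655) = -0.44896…

-0.449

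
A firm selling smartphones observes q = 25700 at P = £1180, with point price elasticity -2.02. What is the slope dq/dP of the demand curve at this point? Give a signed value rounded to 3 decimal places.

Ed = (dq/dP)·(P/q) ⇒ dq/dP = Ed·q/P = (-2.02)·25700/1180 = -43.99491…

-43.995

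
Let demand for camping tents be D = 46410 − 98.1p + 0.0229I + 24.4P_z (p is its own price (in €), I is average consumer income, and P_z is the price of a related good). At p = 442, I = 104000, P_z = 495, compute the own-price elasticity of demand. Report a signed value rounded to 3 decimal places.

-2.476

At the given values, D = 46410 − 98.1(442) + 0.0229(104000) + 24.4(495) = 17509.4.
∂D/∂p = −98.1.
E = (-98.1) × (442/17509.4) = -2.47639…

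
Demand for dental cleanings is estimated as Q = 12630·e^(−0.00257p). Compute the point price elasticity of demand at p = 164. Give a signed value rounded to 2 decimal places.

dQ/dp = −0.00257·Q = -21.2956. At p = 164, Q = 8286.23.
Ed = (dQ/dp)·(p/Q) = (-21.2956) × (164/8286.23) = -0.4214…

-0.42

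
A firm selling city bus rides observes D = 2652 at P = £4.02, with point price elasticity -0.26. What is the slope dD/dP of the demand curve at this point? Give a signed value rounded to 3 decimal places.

-171.522

Ed = (dD/dP)·(P/D) ⇒ dD/dP = Ed·D/P = (-0.26)·2652/4.02 = -171.52238…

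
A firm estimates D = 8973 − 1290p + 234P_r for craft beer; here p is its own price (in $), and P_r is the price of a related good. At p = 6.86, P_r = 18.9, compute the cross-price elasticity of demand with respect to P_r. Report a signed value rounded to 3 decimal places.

At the given values, D = 8973 − 1290(6.86) + 234(18.9) = 4546.2.
∂D/∂P_r = 234.
E = (234) × (18.9/4546.2) = 0.97281…

0.973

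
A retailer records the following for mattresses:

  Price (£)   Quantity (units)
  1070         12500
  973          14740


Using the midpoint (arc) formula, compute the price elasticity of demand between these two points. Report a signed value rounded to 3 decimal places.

-1.732

%ΔQ = (14740 − 12500) / [(12500 + 14740)/2] = 2240/13620 = 0.164464…
%ΔP = (973 − 1070) / [(1070 + 973)/2] = -97/1021.5 = -0.094958…
Arc Ed = %ΔQ / %ΔP = (2240/13620) / (-97/1021.5) = -1.73195…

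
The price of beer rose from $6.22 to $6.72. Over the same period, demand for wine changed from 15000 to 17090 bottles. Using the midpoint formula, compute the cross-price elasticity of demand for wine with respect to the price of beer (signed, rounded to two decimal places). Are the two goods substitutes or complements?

1.69; substitutes

%ΔQ_{wine} = (17090 − 15000)/avg = 2090/16045 = 0.130258…
%ΔP_{beer} = (6.72 − 6.22)/avg = 0.5/6.47 = 0.077279…
E_cross = (2090/16045) / (0.5/6.47) = 1.6855…
E_cross > 0 ⇒ the goods are substitutes.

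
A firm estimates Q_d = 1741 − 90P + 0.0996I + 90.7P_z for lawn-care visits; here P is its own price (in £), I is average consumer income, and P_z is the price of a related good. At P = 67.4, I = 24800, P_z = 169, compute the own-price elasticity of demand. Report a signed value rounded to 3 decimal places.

At the given values, Q_d = 1741 − 90(67.4) + 0.0996(24800) + 90.7(169) = 13473.38.
∂Q_d/∂P = −90.
E = (-90) × (67.4/13473.38) = -0.45022…

-0.450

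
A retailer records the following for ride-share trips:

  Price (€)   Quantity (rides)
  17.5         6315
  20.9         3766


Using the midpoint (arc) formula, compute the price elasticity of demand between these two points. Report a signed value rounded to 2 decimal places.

-2.86

%ΔQ = (3766 − 6315) / [(6315 + 3766)/2] = -2549/5040.5 = -0.505703…
%ΔP = (20.9 − 17.5) / [(17.5 + 20.9)/2] = 3.4/19.2 = 0.177083…
Arc Ed = %ΔQ / %ΔP = (-2549/5040.5) / (3.4/19.2) = -2.8557…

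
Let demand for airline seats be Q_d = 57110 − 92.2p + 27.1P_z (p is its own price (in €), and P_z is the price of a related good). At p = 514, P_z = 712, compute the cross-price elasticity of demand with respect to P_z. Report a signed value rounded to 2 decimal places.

0.67

At the given values, Q_d = 57110 − 92.2(514) + 27.1(712) = 29014.4.
∂Q_d/∂P_z = 27.1.
E = (27.1) × (712/29014.4) = 0.6650…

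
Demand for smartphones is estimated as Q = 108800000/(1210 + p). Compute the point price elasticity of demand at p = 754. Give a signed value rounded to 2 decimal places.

-0.38

dQ/dp = −108800000/(1210 + p)² = -28.2063. At p = 754, Q = 55397.1.
Ed = (dQ/dp)·(p/Q) = (-28.2063) × (754/55397.1) = -0.3839…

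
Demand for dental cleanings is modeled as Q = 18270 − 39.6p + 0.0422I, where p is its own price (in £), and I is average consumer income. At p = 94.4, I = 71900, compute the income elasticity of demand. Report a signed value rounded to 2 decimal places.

At the given values, Q = 18270 − 39.6(94.4) + 0.0422(71900) = 17565.94.
∂Q/∂I = 0.0422.
E = (0.0422) × (71900/17565.94) = 0.1727…

0.17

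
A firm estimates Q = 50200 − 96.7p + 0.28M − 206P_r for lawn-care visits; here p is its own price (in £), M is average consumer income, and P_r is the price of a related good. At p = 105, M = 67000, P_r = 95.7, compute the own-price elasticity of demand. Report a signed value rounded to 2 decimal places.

At the given values, Q = 50200 − 96.7(105) + 0.28(67000) − 206(95.7) = 39092.3.
∂Q/∂p = −96.7.
E = (-96.7) × (105/39092.3) = -0.2597…

-0.26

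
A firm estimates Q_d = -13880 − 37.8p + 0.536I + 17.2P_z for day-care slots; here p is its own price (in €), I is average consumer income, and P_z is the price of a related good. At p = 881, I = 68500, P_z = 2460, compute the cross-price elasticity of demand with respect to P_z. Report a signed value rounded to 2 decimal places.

At the given values, Q_d = -13880 − 37.8(881) + 0.536(68500) + 17.2(2460) = 31846.2.
∂Q_d/∂P_z = 17.2.
E = (17.2) × (2460/31846.2) = 1.3286…

1.33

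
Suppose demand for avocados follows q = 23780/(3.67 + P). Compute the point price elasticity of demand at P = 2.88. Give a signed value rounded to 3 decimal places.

dq/dP = −23780/(3.67 + P)² = -554.28. At P = 2.88, q = 3630.53.
Ed = (dq/dP)·(P/q) = (-554.28) × (2.88/3630.53) = -0.43969…

-0.440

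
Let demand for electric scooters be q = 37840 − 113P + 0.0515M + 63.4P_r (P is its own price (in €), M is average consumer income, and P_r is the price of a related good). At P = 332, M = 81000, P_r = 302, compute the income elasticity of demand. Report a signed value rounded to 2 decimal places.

0.18

At the given values, q = 37840 − 113(332) + 0.0515(81000) + 63.4(302) = 23642.3.
∂q/∂M = 0.0515.
E = (0.0515) × (81000/23642.3) = 0.1764…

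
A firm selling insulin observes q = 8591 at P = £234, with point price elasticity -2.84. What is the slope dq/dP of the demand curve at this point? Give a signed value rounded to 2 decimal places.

-104.27

Ed = (dq/dP)·(P/q) ⇒ dq/dP = Ed·q/P = (-2.84)·8591/234 = -104.2668…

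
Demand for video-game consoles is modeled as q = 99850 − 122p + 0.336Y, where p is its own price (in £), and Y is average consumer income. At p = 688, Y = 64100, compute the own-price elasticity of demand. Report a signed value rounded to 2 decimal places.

-2.24

At the given values, q = 99850 − 122(688) + 0.336(64100) = 37451.6.
∂q/∂p = −122.
E = (-122) × (688/37451.6) = -2.2411…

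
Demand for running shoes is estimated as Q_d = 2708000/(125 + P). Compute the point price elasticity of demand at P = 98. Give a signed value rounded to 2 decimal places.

-0.44

dQ_d/dP = −2708000/(125 + P)² = -54.4551. At P = 98, Q_d = 12143.5.
Ed = (dQ_d/dP)·(P/Q_d) = (-54.4551) × (98/12143.5) = -0.4394…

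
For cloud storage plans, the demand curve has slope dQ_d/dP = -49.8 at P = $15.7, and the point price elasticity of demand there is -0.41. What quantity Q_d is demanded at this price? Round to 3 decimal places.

Ed = (dQ_d/dP)·(P/Q_d) ⇒ Q_d = (dQ_d/dP)·P/Ed = (-49.8)·15.7/(-0.41) = 1906.97560…

1906.976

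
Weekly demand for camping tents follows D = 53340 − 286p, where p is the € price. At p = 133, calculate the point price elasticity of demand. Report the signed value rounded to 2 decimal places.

dD/dp = −286. At p = 133, D = 53340 − 286(133) = 15302.
Ed = (dD/dp)·(p/D) = −286 × (133/15302) = -2.4858…

-2.49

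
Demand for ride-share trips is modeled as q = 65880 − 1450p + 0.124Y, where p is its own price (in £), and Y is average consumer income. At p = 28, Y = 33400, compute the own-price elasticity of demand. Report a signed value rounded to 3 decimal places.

-1.380

At the given values, q = 65880 − 1450(28) + 0.124(33400) = 29421.6.
∂q/∂p = −1450.
E = (-1450) × (28/29421.6) = -1.37993…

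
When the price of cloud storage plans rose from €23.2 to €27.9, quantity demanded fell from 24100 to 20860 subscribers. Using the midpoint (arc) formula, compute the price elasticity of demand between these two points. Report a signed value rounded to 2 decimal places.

%ΔQ = (20860 − 24100) / [(24100 + 20860)/2] = -3240/22480 = -0.144128…
%ΔP = (27.9 − 23.2) / [(23.2 + 27.9)/2] = 4.7/25.55 = 0.183953…
Arc Ed = %ΔQ / %ΔP = (-3240/22480) / (4.7/25.55) = -0.7835…

-0.78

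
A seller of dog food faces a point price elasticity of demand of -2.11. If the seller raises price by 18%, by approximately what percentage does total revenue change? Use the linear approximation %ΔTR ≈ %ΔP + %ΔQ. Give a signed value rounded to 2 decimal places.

%ΔQ ≈ Ed × %ΔP = (-2.11) × (+18%) = -37.9800%
%ΔTR ≈ %ΔP + %ΔQ = (+18%) + (-37.9800%) = -19.9800%

-19.98%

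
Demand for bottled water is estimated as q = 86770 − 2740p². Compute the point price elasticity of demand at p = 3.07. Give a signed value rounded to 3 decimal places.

-0.847

dq/dp = −2·2740·p = -16823.6. At p = 3.07, q = 60945.774.
Ed = (dq/dp)·(p/q) = (-16823.6) × (3.07/60945.774) = -0.84744…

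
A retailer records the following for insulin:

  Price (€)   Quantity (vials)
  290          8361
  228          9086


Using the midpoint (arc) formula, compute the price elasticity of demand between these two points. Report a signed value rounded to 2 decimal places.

%ΔQ = (9086 − 8361) / [(8361 + 9086)/2] = 725/8723.5 = 0.083108…
%ΔP = (228 − 290) / [(290 + 228)/2] = -62/259 = -0.239382…
Arc Ed = %ΔQ / %ΔP = (725/8723.5) / (-62/259) = -0.3471…

-0.35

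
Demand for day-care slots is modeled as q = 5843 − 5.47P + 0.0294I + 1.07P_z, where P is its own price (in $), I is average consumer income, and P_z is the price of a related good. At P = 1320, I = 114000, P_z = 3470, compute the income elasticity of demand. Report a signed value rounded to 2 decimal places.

0.59

At the given values, q = 5843 − 5.47(1320) + 0.0294(114000) + 1.07(3470) = 5687.1.
∂q/∂I = 0.0294.
E = (0.0294) × (114000/5687.1) = 0.5893…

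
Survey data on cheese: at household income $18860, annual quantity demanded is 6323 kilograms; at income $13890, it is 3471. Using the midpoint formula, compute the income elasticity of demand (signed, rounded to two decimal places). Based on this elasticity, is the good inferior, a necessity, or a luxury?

1.92; luxury

%ΔQ = (3471 − 6323)/[( 6323 + 3471)/2] = -2852/4897 = -0.582397…
%ΔIncome = (13890 − 18860)/[( 18860 + 13890)/2] = -4970/16375 = -0.303511…
E_income = (-2852/4897) / (-4970/16375) = 1.9188…
E_income > 1 ⇒ normal good, luxury.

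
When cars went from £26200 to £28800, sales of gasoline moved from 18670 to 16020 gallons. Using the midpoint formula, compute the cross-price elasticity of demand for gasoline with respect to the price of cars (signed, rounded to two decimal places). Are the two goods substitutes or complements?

%ΔQ_{gasoline} = (16020 − 18670)/avg = -2650/17345 = -0.152781…
%ΔP_{cars} = (28800 − 26200)/avg = 2600/27500 = 0.094545…
E_cross = (-2650/17345) / (2600/27500) = -1.6159…
E_cross < 0 ⇒ the goods are complements.

-1.62; complements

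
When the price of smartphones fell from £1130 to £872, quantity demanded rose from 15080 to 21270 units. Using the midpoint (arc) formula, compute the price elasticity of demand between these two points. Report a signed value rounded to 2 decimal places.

%ΔQ = (21270 − 15080) / [(15080 + 21270)/2] = 6190/18175 = 0.340577…
%ΔP = (872 − 1130) / [(1130 + 872)/2] = -258/1001 = -0.257742…
Arc Ed = %ΔQ / %ΔP = (6190/18175) / (-258/1001) = -1.3213…

-1.32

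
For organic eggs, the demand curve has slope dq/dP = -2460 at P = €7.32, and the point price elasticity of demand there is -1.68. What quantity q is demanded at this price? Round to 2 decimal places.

10718.57

Ed = (dq/dP)·(P/q) ⇒ q = (dq/dP)·P/Ed = (-2460)·7.32/(-1.68) = 10718.5714…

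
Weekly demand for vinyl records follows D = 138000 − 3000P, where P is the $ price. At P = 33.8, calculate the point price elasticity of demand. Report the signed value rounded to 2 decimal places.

-2.77

dD/dP = −3000. At P = 33.8, D = 138000 − 3000(33.8) = 36600.
Ed = (dD/dP)·(P/D) = −3000 × (33.8/36600) = -2.7704…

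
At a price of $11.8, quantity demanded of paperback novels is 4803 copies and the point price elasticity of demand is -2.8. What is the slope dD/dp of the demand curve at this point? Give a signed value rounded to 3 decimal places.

-1139.695

Ed = (dD/dp)·(p/D) ⇒ dD/dp = Ed·D/p = (-2.8)·4803/11.8 = -1139.69491…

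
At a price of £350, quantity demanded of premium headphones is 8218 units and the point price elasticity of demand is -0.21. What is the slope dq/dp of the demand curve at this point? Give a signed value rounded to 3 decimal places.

-4.931

Ed = (dq/dp)·(p/q) ⇒ dq/dp = Ed·q/p = (-0.21)·8218/350 = -4.9308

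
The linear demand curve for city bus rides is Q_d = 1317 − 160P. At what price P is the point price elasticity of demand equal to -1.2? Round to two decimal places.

Ed = −160P/(1317 − 160P). Set this equal to -1.2:
160P = 1.2·(1317 − 160P) ⇒ 160P(1 + 1.2) = 1.2·1317
P = 1.2·1317 / (160·2.2) = 4.4897…

4.49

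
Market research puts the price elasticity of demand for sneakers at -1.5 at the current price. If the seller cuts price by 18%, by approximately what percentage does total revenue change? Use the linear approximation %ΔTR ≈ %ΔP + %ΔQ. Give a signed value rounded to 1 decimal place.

+9.0%

%ΔQ ≈ Ed × %ΔP = (-1.5) × (-18%) = +27.0000%
%ΔTR ≈ %ΔP + %ΔQ = (-18%) + (+27.0000%) = +9.0000%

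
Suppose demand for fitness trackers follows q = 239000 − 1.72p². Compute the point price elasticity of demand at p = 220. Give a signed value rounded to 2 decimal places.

dq/dp = −2·1.72·p = -756.8. At p = 220, q = 155752.
Ed = (dq/dp)·(p/q) = (-756.8) × (220/155752) = -1.0689…

-1.07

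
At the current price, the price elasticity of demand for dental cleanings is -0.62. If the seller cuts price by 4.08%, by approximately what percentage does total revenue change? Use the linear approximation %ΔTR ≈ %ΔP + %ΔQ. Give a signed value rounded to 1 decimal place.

%ΔQ ≈ Ed × %ΔP = (-0.62) × (-4.08%) = +2.5296%
%ΔTR ≈ %ΔP + %ΔQ = (-4.08%) + (+2.5296%) = -1.5504%

-1.6%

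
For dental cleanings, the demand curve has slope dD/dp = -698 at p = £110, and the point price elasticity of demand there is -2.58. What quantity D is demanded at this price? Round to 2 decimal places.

29759.69

Ed = (dD/dp)·(p/D) ⇒ D = (dD/dp)·p/Ed = (-698)·110/(-2.58) = 29759.6899…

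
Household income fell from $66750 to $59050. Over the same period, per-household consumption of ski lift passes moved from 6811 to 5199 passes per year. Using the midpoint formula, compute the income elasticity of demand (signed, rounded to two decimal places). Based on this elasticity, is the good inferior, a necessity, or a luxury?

%ΔQ = (5199 − 6811)/[( 6811 + 5199)/2] = -1612/6005 = -0.268442…
%ΔIncome = (59050 − 66750)/[( 66750 + 59050)/2] = -7700/62900 = -0.122416…
E_income = (-1612/6005) / (-7700/62900) = 2.1928…
E_income > 1 ⇒ normal good, luxury.

2.19; luxury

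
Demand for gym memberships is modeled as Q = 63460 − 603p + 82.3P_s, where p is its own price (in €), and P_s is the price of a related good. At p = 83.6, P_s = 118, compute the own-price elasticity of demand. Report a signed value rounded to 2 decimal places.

At the given values, Q = 63460 − 603(83.6) + 82.3(118) = 22760.6.
∂Q/∂p = −603.
E = (-603) × (83.6/22760.6) = -2.2148…

-2.21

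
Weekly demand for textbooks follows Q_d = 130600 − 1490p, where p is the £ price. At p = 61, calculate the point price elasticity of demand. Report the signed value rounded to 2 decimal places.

dQ_d/dp = −1490. At p = 61, Q_d = 130600 − 1490(61) = 39710.
Ed = (dQ_d/dp)·(p/Q_d) = −1490 × (61/39710) = -2.2888…

-2.29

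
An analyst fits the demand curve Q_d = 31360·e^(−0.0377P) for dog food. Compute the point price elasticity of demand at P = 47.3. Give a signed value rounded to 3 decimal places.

dQ_d/dP = −0.0377·Q_d = -198.737. At P = 47.3, Q_d = 5271.54.
Ed = (dQ_d/dP)·(P/Q_d) = (-198.737) × (47.3/5271.54) = -1.78321

-1.783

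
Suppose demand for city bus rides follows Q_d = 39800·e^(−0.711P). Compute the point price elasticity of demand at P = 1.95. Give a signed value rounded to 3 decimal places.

dQ_d/dP = −0.711·Q_d = -7073.35. At P = 1.95, Q_d = 9948.45.
Ed = (dQ_d/dP)·(P/Q_d) = (-7073.35) × (1.95/9948.45) = -1.38645

-1.386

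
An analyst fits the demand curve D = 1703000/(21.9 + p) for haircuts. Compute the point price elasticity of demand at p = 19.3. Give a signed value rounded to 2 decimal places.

dD/dp = −1703000/(21.9 + p)² = -1003.28. At p = 19.3, D = 41335.
Ed = (dD/dp)·(p/D) = (-1003.28) × (19.3/41335) = -0.4684…

-0.47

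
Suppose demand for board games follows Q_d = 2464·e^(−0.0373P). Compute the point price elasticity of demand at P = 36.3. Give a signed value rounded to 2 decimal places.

-1.35

dQ_d/dP = −0.0373·Q_d = -23.7312. At P = 36.3, Q_d = 636.224.
Ed = (dQ_d/dP)·(P/Q_d) = (-23.7312) × (36.3/636.224) = -1.3539…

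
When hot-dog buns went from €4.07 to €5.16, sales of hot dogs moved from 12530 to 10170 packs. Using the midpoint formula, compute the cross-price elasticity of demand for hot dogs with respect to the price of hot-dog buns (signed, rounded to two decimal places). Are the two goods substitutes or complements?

%ΔQ_{hot dogs} = (10170 − 12530)/avg = -2360/11350 = -0.207929…
%ΔP_{hot-dog buns} = (5.16 − 4.07)/avg = 1.09/4.615 = 0.236186…
E_cross = (-2360/11350) / (1.09/4.615) = -0.8803…
E_cross < 0 ⇒ the goods are complements.

-0.88; complements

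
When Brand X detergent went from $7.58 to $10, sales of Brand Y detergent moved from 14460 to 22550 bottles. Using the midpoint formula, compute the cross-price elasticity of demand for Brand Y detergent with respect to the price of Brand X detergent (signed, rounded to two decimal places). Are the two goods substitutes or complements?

1.59; substitutes

%ΔQ_{Brand Y detergent} = (22550 − 14460)/avg = 8090/18505 = 0.437179…
%ΔP_{Brand X detergent} = (10 − 7.58)/avg = 2.42/8.79 = 0.275312…
E_cross = (8090/18505) / (2.42/8.79) = 1.5879…
E_cross > 0 ⇒ the goods are substitutes.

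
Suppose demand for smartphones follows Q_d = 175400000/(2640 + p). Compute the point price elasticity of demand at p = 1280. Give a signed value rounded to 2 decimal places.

dQ_d/dp = −175400000/(2640 + p)² = -11.4145. At p = 1280, Q_d = 44744.9.
Ed = (dQ_d/dp)·(p/Q_d) = (-11.4145) × (1280/44744.9) = -0.3265…

-0.33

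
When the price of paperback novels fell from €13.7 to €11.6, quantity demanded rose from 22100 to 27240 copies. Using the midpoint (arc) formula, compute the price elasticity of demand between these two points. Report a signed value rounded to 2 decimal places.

%ΔQ = (27240 − 22100) / [(22100 + 27240)/2] = 5140/24670 = 0.208350…
%ΔP = (11.6 − 13.7) / [(13.7 + 11.6)/2] = -2.1/12.65 = -0.166007…
Arc Ed = %ΔQ / %ΔP = (5140/24670) / (-2.1/12.65) = -1.2550…

-1.26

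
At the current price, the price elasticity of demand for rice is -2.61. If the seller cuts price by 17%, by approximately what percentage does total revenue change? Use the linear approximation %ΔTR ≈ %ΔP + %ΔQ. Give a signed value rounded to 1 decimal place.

%ΔQ ≈ Ed × %ΔP = (-2.61) × (-17%) = +44.3700%
%ΔTR ≈ %ΔP + %ΔQ = (-17%) + (+44.3700%) = +27.3700%

+27.4%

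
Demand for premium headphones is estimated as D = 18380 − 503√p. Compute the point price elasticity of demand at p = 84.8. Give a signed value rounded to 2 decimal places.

dD/dp = −503/(2√p) = -27.3112. At p = 84.8, D = 13748.
Ed = (dD/dp)·(p/D) = (-27.3112) × (84.8/13748) = -0.1684…

-0.17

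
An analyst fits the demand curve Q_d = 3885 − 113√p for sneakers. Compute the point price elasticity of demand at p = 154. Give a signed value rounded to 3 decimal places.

-0.282

dQ_d/dp = −113/(2√p) = -4.5529. At p = 154, Q_d = 2482.71.
Ed = (dQ_d/dp)·(p/Q_d) = (-4.5529) × (154/2482.71) = -0.28241…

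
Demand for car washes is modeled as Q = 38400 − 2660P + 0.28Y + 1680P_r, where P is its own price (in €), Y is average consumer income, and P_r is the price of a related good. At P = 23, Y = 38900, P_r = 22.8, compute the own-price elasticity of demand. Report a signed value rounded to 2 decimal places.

-2.32

At the given values, Q = 38400 − 2660(23) + 0.28(38900) + 1680(22.8) = 26416.
∂Q/∂P = −2660.
E = (-2660) × (23/26416) = -2.3160…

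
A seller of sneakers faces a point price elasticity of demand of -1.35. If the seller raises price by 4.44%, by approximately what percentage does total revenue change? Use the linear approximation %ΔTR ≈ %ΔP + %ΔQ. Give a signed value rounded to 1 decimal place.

-1.6%

%ΔQ ≈ Ed × %ΔP = (-1.35) × (+4.44%) = -5.9940%
%ΔTR ≈ %ΔP + %ΔQ = (+4.44%) + (-5.9940%) = -1.5540%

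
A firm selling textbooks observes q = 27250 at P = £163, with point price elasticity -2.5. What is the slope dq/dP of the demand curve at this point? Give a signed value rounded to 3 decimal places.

-417.945

Ed = (dq/dP)·(P/q) ⇒ dq/dP = Ed·q/P = (-2.5)·27250/163 = -417.94478…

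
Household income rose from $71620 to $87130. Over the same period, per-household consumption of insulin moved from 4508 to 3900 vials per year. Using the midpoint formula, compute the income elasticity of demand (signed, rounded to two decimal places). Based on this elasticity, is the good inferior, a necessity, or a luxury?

-0.74; inferior

%ΔQ = (3900 − 4508)/[( 4508 + 3900)/2] = -608/4204 = -0.144624…
%ΔIncome = (87130 − 71620)/[( 71620 + 87130)/2] = 15510/79375 = 0.195401…
E_income = (-608/4204) / (15510/79375) = -0.7401…
E_income < 0 ⇒ inferior good.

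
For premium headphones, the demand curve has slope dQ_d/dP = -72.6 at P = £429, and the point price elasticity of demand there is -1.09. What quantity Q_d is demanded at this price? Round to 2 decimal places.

Ed = (dQ_d/dP)·(P/Q_d) ⇒ Q_d = (dQ_d/dP)·P/Ed = (-72.6)·429/(-1.09) = 28573.7614…

28573.76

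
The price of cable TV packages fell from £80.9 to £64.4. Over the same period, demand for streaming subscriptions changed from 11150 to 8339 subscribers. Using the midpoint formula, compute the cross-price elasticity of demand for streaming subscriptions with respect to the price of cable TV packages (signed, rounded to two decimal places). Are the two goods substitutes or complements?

1.27; substitutes

%ΔQ_{streaming subscriptions} = (8339 − 11150)/avg = -2811/9744.5 = -0.288470…
%ΔP_{cable TV packages} = (64.4 − 80.9)/avg = -16.5/72.65 = -0.227116…
E_cross = (-2811/9744.5) / (-16.5/72.65) = 1.2701…
E_cross > 0 ⇒ the goods are substitutes.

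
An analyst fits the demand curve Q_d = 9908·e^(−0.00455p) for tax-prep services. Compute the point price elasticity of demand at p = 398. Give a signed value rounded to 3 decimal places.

-1.811

dQ_d/dp = −0.00455·Q_d = -7.37112. At p = 398, Q_d = 1620.03.
Ed = (dQ_d/dp)·(p/Q_d) = (-7.37112) × (398/1620.03) = -1.8109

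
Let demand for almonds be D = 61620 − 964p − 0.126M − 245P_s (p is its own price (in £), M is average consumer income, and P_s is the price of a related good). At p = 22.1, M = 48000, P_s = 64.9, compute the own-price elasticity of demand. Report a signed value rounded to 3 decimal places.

-1.160

At the given values, D = 61620 − 964(22.1) − 0.126(48000) − 245(64.9) = 18367.1.
∂D/∂p = −964.
E = (-964) × (22.1/18367.1) = -1.15992…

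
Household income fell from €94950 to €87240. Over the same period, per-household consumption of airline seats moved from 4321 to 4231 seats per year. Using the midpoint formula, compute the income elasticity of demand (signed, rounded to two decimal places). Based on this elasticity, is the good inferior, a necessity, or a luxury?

%ΔQ = (4231 − 4321)/[( 4321 + 4231)/2] = -90/4276 = -0.021047…
%ΔIncome = (87240 − 94950)/[( 94950 + 87240)/2] = -7710/91095 = -0.084636…
E_income = (-90/4276) / (-7710/91095) = 0.2486…
0 < E_income < 1 ⇒ normal good, necessity.

0.25; necessity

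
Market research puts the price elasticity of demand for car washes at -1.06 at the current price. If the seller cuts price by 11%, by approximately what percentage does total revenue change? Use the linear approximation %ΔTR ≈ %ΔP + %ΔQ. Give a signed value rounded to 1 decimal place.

+0.7%

%ΔQ ≈ Ed × %ΔP = (-1.06) × (-11%) = +11.6600%
%ΔTR ≈ %ΔP + %ΔQ = (-11%) + (+11.6600%) = +0.6600%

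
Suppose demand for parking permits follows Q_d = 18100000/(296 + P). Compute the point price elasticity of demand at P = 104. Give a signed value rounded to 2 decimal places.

-0.26

dQ_d/dP = −18100000/(296 + P)² = -113.125. At P = 104, Q_d = 45250.
Ed = (dQ_d/dP)·(P/Q_d) = (-113.125) × (104/45250) = -0.26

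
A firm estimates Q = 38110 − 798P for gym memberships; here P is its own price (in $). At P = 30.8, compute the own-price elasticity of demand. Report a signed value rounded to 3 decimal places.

At the given values, Q = 38110 − 798(30.8) = 13531.6.
∂Q/∂P = −798.
E = (-798) × (30.8/13531.6) = -1.81637…

-1.816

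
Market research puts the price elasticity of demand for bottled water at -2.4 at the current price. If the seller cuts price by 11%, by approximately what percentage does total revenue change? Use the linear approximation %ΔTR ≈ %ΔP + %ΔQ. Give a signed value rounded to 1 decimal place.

+15.4%

%ΔQ ≈ Ed × %ΔP = (-2.4) × (-11%) = +26.4000%
%ΔTR ≈ %ΔP + %ΔQ = (-11%) + (+26.4000%) = +15.4000%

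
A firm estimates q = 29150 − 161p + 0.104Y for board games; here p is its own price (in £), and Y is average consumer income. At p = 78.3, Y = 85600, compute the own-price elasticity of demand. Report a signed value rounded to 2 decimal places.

-0.50

At the given values, q = 29150 − 161(78.3) + 0.104(85600) = 25446.1.
∂q/∂p = −161.
E = (-161) × (78.3/25446.1) = -0.4954…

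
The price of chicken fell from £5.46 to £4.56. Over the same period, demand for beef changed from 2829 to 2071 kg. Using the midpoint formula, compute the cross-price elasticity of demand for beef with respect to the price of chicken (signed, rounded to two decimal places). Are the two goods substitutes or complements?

%ΔQ_{beef} = (2071 − 2829)/avg = -758/2450 = -0.309387…
%ΔP_{chicken} = (4.56 − 5.46)/avg = -0.9/5.01 = -0.179640…
E_cross = (-758/2450) / (-0.9/5.01) = 1.7222…
E_cross > 0 ⇒ the goods are substitutes.

1.72; substitutes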